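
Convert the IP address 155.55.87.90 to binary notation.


155 = 10011011
55 = 00110111
87 = 01010111
90 = 01011010
Binary: 10011011.00110111.01010111.01011010


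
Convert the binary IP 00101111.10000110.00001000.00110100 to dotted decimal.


00101111 = 47
10000110 = 134
00001000 = 8
00110100 = 52
IP: 47.134.8.52


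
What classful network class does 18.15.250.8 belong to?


First octet: 18
Binary: 00010010
0xxxxxxx -> Class A (1-126)
Class A, default mask 255.0.0.0 (/8)


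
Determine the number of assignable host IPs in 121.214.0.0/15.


Host bits = 32 - 15 = 17
Total addresses = 2^17 = 131072
Usable = total - 2 (network and broadcast)
Usable hosts: 131070


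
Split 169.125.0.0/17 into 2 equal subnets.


New prefix = 17 + 1 = 18
Each subnet has 16384 addresses
  169.125.0.0/18
  169.125.64.0/18
Subnets: 169.125.0.0/18, 169.125.64.0/18


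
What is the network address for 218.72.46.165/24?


IP:   11011010.01001000.00101110.10100101
Mask: 11111111.11111111.11111111.00000000
AND operation:
Net:  11011010.01001000.00101110.00000000
Network: 218.72.46.0/24


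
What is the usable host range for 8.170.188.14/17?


Network: 8.170.128.0
Broadcast: 8.170.255.255
First usable = network + 1
Last usable = broadcast - 1
Range: 8.170.128.1 to 8.170.255.254


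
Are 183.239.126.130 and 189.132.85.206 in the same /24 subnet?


Mask: 255.255.255.0
183.239.126.130 AND mask = 183.239.126.0
189.132.85.206 AND mask = 189.132.85.0
No, different subnets (183.239.126.0 vs 189.132.85.0)


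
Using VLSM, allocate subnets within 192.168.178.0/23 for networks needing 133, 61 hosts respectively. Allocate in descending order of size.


133 hosts -> /24 (254 usable): 192.168.178.0/24
61 hosts -> /26 (62 usable): 192.168.179.0/26
Allocation: 192.168.178.0/24 (133 hosts, 254 usable); 192.168.179.0/26 (61 hosts, 62 usable)


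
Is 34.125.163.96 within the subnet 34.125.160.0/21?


Subnet network: 34.125.160.0
Test IP AND mask: 34.125.160.0
Yes, 34.125.163.96 is in 34.125.160.0/21


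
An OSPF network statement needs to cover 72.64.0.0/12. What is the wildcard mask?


Subnet mask: 255.240.0.0
Wildcard = 255.255.255.255 - subnet mask
255 - 255 = 0
255 - 240 = 15
255 - 0 = 255
255 - 0 = 255
Wildcard: 0.15.255.255


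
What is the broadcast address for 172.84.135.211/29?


Network: 172.84.135.208/29
Host bits = 3
Set all host bits to 1:
Broadcast: 172.84.135.215


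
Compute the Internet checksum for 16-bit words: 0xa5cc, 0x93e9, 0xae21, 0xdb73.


Sum all words (with carry folding):
+ 0xa5cc = 0xa5cc
+ 0x93e9 = 0x39b6
+ 0xae21 = 0xe7d7
+ 0xdb73 = 0xc34b
One's complement: ~0xc34b
Checksum = 0x3cb4


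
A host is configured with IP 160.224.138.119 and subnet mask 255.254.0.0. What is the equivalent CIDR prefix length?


Binary: 11111111.11111110.00000000.00000000
Count leading 1s
Prefix: /15


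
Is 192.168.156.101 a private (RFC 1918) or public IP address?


RFC 1918 private ranges:
  10.0.0.0/8 (10.0.0.0 - 10.255.255.255)
  172.16.0.0/12 (172.16.0.0 - 172.31.255.255)
  192.168.0.0/16 (192.168.0.0 - 192.168.255.255)
Private (in 192.168.0.0/16)


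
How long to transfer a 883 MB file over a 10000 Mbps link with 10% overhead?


Effective throughput = 10000 * (1 - 10/100) = 9000 Mbps
File size in Mb = 883 * 8 = 7064 Mb
Time = 7064 / 9000
Time = 0.7849 seconds


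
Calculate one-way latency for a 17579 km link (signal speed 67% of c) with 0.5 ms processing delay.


Speed = 0.67 * 3e5 km/s = 201000 km/s
Propagation delay = 17579 / 201000 = 0.0875 s = 87.4577 ms
Processing delay = 0.5 ms
Total one-way latency = 87.9577 ms


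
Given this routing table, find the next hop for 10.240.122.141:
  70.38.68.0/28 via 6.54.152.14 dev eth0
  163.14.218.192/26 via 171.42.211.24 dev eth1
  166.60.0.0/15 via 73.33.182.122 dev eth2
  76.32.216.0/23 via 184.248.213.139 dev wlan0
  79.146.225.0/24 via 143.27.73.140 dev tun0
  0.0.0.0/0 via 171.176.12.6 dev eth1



Longest prefix match for 10.240.122.141:
  /28 70.38.68.0: no
  /26 163.14.218.192: no
  /15 166.60.0.0: no
  /23 76.32.216.0: no
  /24 79.146.225.0: no
  /0 0.0.0.0: MATCH
Selected: next-hop 171.176.12.6 via eth1 (matched /0)


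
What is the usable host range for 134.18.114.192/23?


Network: 134.18.114.0
Broadcast: 134.18.115.255
First usable = network + 1
Last usable = broadcast - 1
Range: 134.18.114.1 to 134.18.115.254


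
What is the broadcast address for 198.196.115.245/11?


Network: 198.192.0.0/11
Host bits = 21
Set all host bits to 1:
Broadcast: 198.223.255.255


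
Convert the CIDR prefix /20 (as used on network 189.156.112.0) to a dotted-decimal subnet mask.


/20 means 20 network bits, 12 host bits
Binary: 11111111111111111111000000000000
Mask: 255.255.240.0


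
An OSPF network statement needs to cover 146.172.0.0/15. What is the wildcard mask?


Subnet mask: 255.254.0.0
Wildcard = 255.255.255.255 - subnet mask
255 - 255 = 0
255 - 254 = 1
255 - 0 = 255
255 - 0 = 255
Wildcard: 0.1.255.255


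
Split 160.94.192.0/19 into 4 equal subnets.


New prefix = 19 + 2 = 21
Each subnet has 2048 addresses
  160.94.192.0/21
  160.94.200.0/21
  160.94.208.0/21
  160.94.216.0/21
Subnets: 160.94.192.0/21, 160.94.200.0/21, 160.94.208.0/21, 160.94.216.0/21


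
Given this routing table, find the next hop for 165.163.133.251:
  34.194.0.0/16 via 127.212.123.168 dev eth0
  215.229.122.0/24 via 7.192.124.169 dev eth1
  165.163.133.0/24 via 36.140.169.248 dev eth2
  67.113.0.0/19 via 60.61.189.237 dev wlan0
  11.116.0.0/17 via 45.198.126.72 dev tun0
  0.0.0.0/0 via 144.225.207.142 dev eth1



Longest prefix match for 165.163.133.251:
  /16 34.194.0.0: no
  /24 215.229.122.0: no
  /24 165.163.133.0: MATCH
  /19 67.113.0.0: no
  /17 11.116.0.0: no
  /0 0.0.0.0: MATCH
Selected: next-hop 36.140.169.248 via eth2 (matched /24)


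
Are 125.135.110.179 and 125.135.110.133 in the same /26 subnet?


Mask: 255.255.255.192
125.135.110.179 AND mask = 125.135.110.128
125.135.110.133 AND mask = 125.135.110.128
Yes, same subnet (125.135.110.128)


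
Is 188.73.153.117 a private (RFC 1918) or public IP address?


RFC 1918 private ranges:
  10.0.0.0/8 (10.0.0.0 - 10.255.255.255)
  172.16.0.0/12 (172.16.0.0 - 172.31.255.255)
  192.168.0.0/16 (192.168.0.0 - 192.168.255.255)
Public (not in any RFC 1918 range)


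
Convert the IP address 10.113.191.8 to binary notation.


10 = 00001010
113 = 01110001
191 = 10111111
8 = 00001000
Binary: 00001010.01110001.10111111.00001000


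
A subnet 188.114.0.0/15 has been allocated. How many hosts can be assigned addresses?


Host bits = 32 - 15 = 17
Total addresses = 2^17 = 131072
Usable = total - 2 (network and broadcast)
Usable hosts: 131070


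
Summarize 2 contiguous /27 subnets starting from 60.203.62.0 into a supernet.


Original prefix: /27
Number of subnets: 2 = 2^1
New prefix = 27 - 1 = 26
Supernet: 60.203.62.0/26


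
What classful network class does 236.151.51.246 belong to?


First octet: 236
Binary: 11101100
1110xxxx -> Class D (224-239)
Class D (multicast), default mask N/A


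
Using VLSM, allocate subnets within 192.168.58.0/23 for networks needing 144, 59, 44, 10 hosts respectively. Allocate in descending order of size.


144 hosts -> /24 (254 usable): 192.168.58.0/24
59 hosts -> /26 (62 usable): 192.168.59.0/26
44 hosts -> /26 (62 usable): 192.168.59.64/26
10 hosts -> /28 (14 usable): 192.168.59.128/28
Allocation: 192.168.58.0/24 (144 hosts, 254 usable); 192.168.59.0/26 (59 hosts, 62 usable); 192.168.59.64/26 (44 hosts, 62 usable); 192.168.59.128/28 (10 hosts, 14 usable)


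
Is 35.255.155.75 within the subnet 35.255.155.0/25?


Subnet network: 35.255.155.0
Test IP AND mask: 35.255.155.0
Yes, 35.255.155.75 is in 35.255.155.0/25


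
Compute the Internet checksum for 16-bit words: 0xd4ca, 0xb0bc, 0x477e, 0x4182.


Sum all words (with carry folding):
+ 0xd4ca = 0xd4ca
+ 0xb0bc = 0x8587
+ 0x477e = 0xcd05
+ 0x4182 = 0x0e88
One's complement: ~0x0e88
Checksum = 0xf177


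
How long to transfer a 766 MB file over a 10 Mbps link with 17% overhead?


Effective throughput = 10 * (1 - 17/100) = 8.3 Mbps
File size in Mb = 766 * 8 = 6128 Mb
Time = 6128 / 8.3
Time = 738.3133 seconds


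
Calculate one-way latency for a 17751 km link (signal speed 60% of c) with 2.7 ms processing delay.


Speed = 0.6 * 3e5 km/s = 180000 km/s
Propagation delay = 17751 / 180000 = 0.0986 s = 98.6167 ms
Processing delay = 2.7 ms
Total one-way latency = 101.3167 ms


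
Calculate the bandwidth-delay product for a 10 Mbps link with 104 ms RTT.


BDP = bandwidth * RTT
= 10 Mbps * 104 ms
= 10 * 1e6 * 104 / 1000 bits
= 1040000 bits
= 130000 bytes
= 126.9531 KB
BDP = 1040000 bits (130000 bytes)


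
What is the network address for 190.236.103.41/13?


IP:   10111110.11101100.01100111.00101001
Mask: 11111111.11111000.00000000.00000000
AND operation:
Net:  10111110.11101000.00000000.00000000
Network: 190.232.0.0/13


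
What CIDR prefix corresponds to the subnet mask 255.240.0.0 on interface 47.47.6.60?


Binary: 11111111.11110000.00000000.00000000
Count leading 1s
Prefix: /12


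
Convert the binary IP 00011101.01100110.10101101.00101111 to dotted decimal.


00011101 = 29
01100110 = 102
10101101 = 173
00101111 = 47
IP: 29.102.173.47


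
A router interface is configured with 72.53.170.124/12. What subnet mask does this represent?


/12 means 12 network bits, 20 host bits
Binary: 11111111111100000000000000000000
Mask: 255.240.0.0


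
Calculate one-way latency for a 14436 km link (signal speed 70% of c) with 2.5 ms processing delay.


Speed = 0.7 * 3e5 km/s = 210000 km/s
Propagation delay = 14436 / 210000 = 0.0687 s = 68.7429 ms
Processing delay = 2.5 ms
Total one-way latency = 71.2429 ms


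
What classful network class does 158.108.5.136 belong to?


First octet: 158
Binary: 10011110
10xxxxxx -> Class B (128-191)
Class B, default mask 255.255.0.0 (/16)


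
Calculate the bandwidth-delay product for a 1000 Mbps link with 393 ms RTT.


BDP = bandwidth * RTT
= 1000 Mbps * 393 ms
= 1000 * 1e6 * 393 / 1000 bits
= 393000000 bits
= 49125000 bytes
= 47973.6328 KB
BDP = 393000000 bits (49125000 bytes)


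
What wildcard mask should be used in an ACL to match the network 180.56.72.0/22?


Subnet mask: 255.255.252.0
Wildcard = 255.255.255.255 - subnet mask
255 - 255 = 0
255 - 255 = 0
255 - 252 = 3
255 - 0 = 255
Wildcard: 0.0.3.255


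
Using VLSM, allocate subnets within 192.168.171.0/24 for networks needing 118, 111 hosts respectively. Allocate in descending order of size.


118 hosts -> /25 (126 usable): 192.168.171.0/25
111 hosts -> /25 (126 usable): 192.168.171.128/25
Allocation: 192.168.171.0/25 (118 hosts, 126 usable); 192.168.171.128/25 (111 hosts, 126 usable)


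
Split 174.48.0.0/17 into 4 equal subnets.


New prefix = 17 + 2 = 19
Each subnet has 8192 addresses
  174.48.0.0/19
  174.48.32.0/19
  174.48.64.0/19
  174.48.96.0/19
Subnets: 174.48.0.0/19, 174.48.32.0/19, 174.48.64.0/19, 174.48.96.0/19


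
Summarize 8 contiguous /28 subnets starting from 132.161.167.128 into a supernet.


Original prefix: /28
Number of subnets: 8 = 2^3
New prefix = 28 - 3 = 25
Supernet: 132.161.167.128/25


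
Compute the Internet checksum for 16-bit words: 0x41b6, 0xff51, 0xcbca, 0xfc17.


Sum all words (with carry folding):
+ 0x41b6 = 0x41b6
+ 0xff51 = 0x4108
+ 0xcbca = 0x0cd3
+ 0xfc17 = 0x08eb
One's complement: ~0x08eb
Checksum = 0xf714


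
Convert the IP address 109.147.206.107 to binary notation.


109 = 01101101
147 = 10010011
206 = 11001110
107 = 01101011
Binary: 01101101.10010011.11001110.01101011


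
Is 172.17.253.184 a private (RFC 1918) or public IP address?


RFC 1918 private ranges:
  10.0.0.0/8 (10.0.0.0 - 10.255.255.255)
  172.16.0.0/12 (172.16.0.0 - 172.31.255.255)
  192.168.0.0/16 (192.168.0.0 - 192.168.255.255)
Private (in 172.16.0.0/12)


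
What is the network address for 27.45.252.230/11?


IP:   00011011.00101101.11111100.11100110
Mask: 11111111.11100000.00000000.00000000
AND operation:
Net:  00011011.00100000.00000000.00000000
Network: 27.32.0.0/11


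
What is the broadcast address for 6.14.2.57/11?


Network: 6.0.0.0/11
Host bits = 21
Set all host bits to 1:
Broadcast: 6.31.255.255


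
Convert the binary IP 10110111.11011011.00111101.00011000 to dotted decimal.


10110111 = 183
11011011 = 219
00111101 = 61
00011000 = 24
IP: 183.219.61.24


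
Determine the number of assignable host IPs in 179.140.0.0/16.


Host bits = 32 - 16 = 16
Total addresses = 2^16 = 65536
Usable = total - 2 (network and broadcast)
Usable hosts: 65534


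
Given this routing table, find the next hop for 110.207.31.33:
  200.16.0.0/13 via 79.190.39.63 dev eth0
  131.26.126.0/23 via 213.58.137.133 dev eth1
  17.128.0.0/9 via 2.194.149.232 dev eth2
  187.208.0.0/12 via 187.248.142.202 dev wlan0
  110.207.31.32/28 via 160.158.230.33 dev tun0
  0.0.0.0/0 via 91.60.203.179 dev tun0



Longest prefix match for 110.207.31.33:
  /13 200.16.0.0: no
  /23 131.26.126.0: no
  /9 17.128.0.0: no
  /12 187.208.0.0: no
  /28 110.207.31.32: MATCH
  /0 0.0.0.0: MATCH
Selected: next-hop 160.158.230.33 via tun0 (matched /28)


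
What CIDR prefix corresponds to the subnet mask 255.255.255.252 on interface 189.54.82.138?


Binary: 11111111.11111111.11111111.11111100
Count leading 1s
Prefix: /30


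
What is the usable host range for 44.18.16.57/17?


Network: 44.18.0.0
Broadcast: 44.18.127.255
First usable = network + 1
Last usable = broadcast - 1
Range: 44.18.0.1 to 44.18.127.254


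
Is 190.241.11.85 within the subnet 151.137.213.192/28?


Subnet network: 151.137.213.192
Test IP AND mask: 190.241.11.80
No, 190.241.11.85 is not in 151.137.213.192/28


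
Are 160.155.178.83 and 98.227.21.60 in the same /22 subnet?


Mask: 255.255.252.0
160.155.178.83 AND mask = 160.155.176.0
98.227.21.60 AND mask = 98.227.20.0
No, different subnets (160.155.176.0 vs 98.227.20.0)


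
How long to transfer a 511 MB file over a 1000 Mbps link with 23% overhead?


Effective throughput = 1000 * (1 - 23/100) = 770 Mbps
File size in Mb = 511 * 8 = 4088 Mb
Time = 4088 / 770
Time = 5.3091 seconds


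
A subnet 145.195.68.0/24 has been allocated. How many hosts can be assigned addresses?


Host bits = 32 - 24 = 8
Total addresses = 2^8 = 256
Usable = total - 2 (network and broadcast)
Usable hosts: 254


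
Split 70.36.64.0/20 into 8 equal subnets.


New prefix = 20 + 3 = 23
Each subnet has 512 addresses
  70.36.64.0/23
  70.36.66.0/23
  70.36.68.0/23
  70.36.70.0/23
  70.36.72.0/23
  70.36.74.0/23
  70.36.76.0/23
  70.36.78.0/23
Subnets: 70.36.64.0/23, 70.36.66.0/23, 70.36.68.0/23, 70.36.70.0/23, 70.36.72.0/23, 70.36.74.0/23, 70.36.76.0/23, 70.36.78.0/23


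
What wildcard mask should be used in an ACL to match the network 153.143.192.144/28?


Subnet mask: 255.255.255.240
Wildcard = 255.255.255.255 - subnet mask
255 - 255 = 0
255 - 255 = 0
255 - 255 = 0
255 - 240 = 15
Wildcard: 0.0.0.15


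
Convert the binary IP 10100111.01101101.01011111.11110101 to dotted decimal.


10100111 = 167
01101101 = 109
01011111 = 95
11110101 = 245
IP: 167.109.95.245


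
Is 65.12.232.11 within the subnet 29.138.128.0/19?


Subnet network: 29.138.128.0
Test IP AND mask: 65.12.224.0
No, 65.12.232.11 is not in 29.138.128.0/19


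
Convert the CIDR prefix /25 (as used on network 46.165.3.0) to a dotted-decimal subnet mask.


/25 means 25 network bits, 7 host bits
Binary: 11111111111111111111111110000000
Mask: 255.255.255.128


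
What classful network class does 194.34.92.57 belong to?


First octet: 194
Binary: 11000010
110xxxxx -> Class C (192-223)
Class C, default mask 255.255.255.0 (/24)


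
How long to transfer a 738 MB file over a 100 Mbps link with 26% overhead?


Effective throughput = 100 * (1 - 26/100) = 74 Mbps
File size in Mb = 738 * 8 = 5904 Mb
Time = 5904 / 74
Time = 79.7838 seconds


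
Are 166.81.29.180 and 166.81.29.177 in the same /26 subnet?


Mask: 255.255.255.192
166.81.29.180 AND mask = 166.81.29.128
166.81.29.177 AND mask = 166.81.29.128
Yes, same subnet (166.81.29.128)


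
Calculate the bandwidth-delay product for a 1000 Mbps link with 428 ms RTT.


BDP = bandwidth * RTT
= 1000 Mbps * 428 ms
= 1000 * 1e6 * 428 / 1000 bits
= 428000000 bits
= 53500000 bytes
= 52246.0938 KB
BDP = 428000000 bits (53500000 bytes)


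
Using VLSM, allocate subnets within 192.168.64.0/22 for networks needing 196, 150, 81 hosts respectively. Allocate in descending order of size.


196 hosts -> /24 (254 usable): 192.168.64.0/24
150 hosts -> /24 (254 usable): 192.168.65.0/24
81 hosts -> /25 (126 usable): 192.168.66.0/25
Allocation: 192.168.64.0/24 (196 hosts, 254 usable); 192.168.65.0/24 (150 hosts, 254 usable); 192.168.66.0/25 (81 hosts, 126 usable)


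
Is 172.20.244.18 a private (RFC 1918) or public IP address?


RFC 1918 private ranges:
  10.0.0.0/8 (10.0.0.0 - 10.255.255.255)
  172.16.0.0/12 (172.16.0.0 - 172.31.255.255)
  192.168.0.0/16 (192.168.0.0 - 192.168.255.255)
Private (in 172.16.0.0/12)


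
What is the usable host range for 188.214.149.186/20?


Network: 188.214.144.0
Broadcast: 188.214.159.255
First usable = network + 1
Last usable = broadcast - 1
Range: 188.214.144.1 to 188.214.159.254


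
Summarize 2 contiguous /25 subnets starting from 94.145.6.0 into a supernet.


Original prefix: /25
Number of subnets: 2 = 2^1
New prefix = 25 - 1 = 24
Supernet: 94.145.6.0/24


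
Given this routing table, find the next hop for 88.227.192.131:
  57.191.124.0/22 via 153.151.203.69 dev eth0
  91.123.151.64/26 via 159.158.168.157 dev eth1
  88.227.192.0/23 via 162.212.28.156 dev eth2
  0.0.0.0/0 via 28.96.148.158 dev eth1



Longest prefix match for 88.227.192.131:
  /22 57.191.124.0: no
  /26 91.123.151.64: no
  /23 88.227.192.0: MATCH
  /0 0.0.0.0: MATCH
Selected: next-hop 162.212.28.156 via eth2 (matched /23)


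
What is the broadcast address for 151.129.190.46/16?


Network: 151.129.0.0/16
Host bits = 16
Set all host bits to 1:
Broadcast: 151.129.255.255


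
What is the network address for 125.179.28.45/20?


IP:   01111101.10110011.00011100.00101101
Mask: 11111111.11111111.11110000.00000000
AND operation:
Net:  01111101.10110011.00010000.00000000
Network: 125.179.16.0/20


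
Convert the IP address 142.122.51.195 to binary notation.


142 = 10001110
122 = 01111010
51 = 00110011
195 = 11000011
Binary: 10001110.01111010.00110011.11000011


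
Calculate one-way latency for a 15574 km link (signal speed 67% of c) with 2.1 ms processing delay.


Speed = 0.67 * 3e5 km/s = 201000 km/s
Propagation delay = 15574 / 201000 = 0.0775 s = 77.4826 ms
Processing delay = 2.1 ms
Total one-way latency = 79.5826 ms


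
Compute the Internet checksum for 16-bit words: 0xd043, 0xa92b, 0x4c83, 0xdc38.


Sum all words (with carry folding):
+ 0xd043 = 0xd043
+ 0xa92b = 0x796f
+ 0x4c83 = 0xc5f2
+ 0xdc38 = 0xa22b
One's complement: ~0xa22b
Checksum = 0x5dd4


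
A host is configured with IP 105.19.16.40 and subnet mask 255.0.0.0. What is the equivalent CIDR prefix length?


Binary: 11111111.00000000.00000000.00000000
Count leading 1s
Prefix: /8


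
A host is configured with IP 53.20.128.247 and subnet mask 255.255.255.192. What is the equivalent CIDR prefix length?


Binary: 11111111.11111111.11111111.11000000
Count leading 1s
Prefix: /26


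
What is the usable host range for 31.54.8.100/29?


Network: 31.54.8.96
Broadcast: 31.54.8.103
First usable = network + 1
Last usable = broadcast - 1
Range: 31.54.8.97 to 31.54.8.102


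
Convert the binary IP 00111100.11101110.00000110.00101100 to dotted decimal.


00111100 = 60
11101110 = 238
00000110 = 6
00101100 = 44
IP: 60.238.6.44


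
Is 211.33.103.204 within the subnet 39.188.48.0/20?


Subnet network: 39.188.48.0
Test IP AND mask: 211.33.96.0
No, 211.33.103.204 is not in 39.188.48.0/20


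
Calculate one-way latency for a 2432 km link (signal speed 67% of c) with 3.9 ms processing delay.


Speed = 0.67 * 3e5 km/s = 201000 km/s
Propagation delay = 2432 / 201000 = 0.0121 s = 12.0995 ms
Processing delay = 3.9 ms
Total one-way latency = 15.9995 ms


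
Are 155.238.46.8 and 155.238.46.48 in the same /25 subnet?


Mask: 255.255.255.128
155.238.46.8 AND mask = 155.238.46.0
155.238.46.48 AND mask = 155.238.46.0
Yes, same subnet (155.238.46.0)


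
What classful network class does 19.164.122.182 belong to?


First octet: 19
Binary: 00010011
0xxxxxxx -> Class A (1-126)
Class A, default mask 255.0.0.0 (/8)


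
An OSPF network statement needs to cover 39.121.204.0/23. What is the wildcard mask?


Subnet mask: 255.255.254.0
Wildcard = 255.255.255.255 - subnet mask
255 - 255 = 0
255 - 255 = 0
255 - 254 = 1
255 - 0 = 255
Wildcard: 0.0.1.255


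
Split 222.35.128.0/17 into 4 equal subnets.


New prefix = 17 + 2 = 19
Each subnet has 8192 addresses
  222.35.128.0/19
  222.35.160.0/19
  222.35.192.0/19
  222.35.224.0/19
Subnets: 222.35.128.0/19, 222.35.160.0/19, 222.35.192.0/19, 222.35.224.0/19


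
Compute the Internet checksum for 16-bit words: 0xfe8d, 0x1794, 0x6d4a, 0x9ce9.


Sum all words (with carry folding):
+ 0xfe8d = 0xfe8d
+ 0x1794 = 0x1622
+ 0x6d4a = 0x836c
+ 0x9ce9 = 0x2056
One's complement: ~0x2056
Checksum = 0xdfa9


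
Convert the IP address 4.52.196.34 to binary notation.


4 = 00000100
52 = 00110100
196 = 11000100
34 = 00100010
Binary: 00000100.00110100.11000100.00100010


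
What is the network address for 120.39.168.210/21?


IP:   01111000.00100111.10101000.11010010
Mask: 11111111.11111111.11111000.00000000
AND operation:
Net:  01111000.00100111.10101000.00000000
Network: 120.39.168.0/21


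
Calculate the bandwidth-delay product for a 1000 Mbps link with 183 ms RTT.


BDP = bandwidth * RTT
= 1000 Mbps * 183 ms
= 1000 * 1e6 * 183 / 1000 bits
= 183000000 bits
= 22875000 bytes
= 22338.8672 KB
BDP = 183000000 bits (22875000 bytes)


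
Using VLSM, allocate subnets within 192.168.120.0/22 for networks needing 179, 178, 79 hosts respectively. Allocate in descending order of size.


179 hosts -> /24 (254 usable): 192.168.120.0/24
178 hosts -> /24 (254 usable): 192.168.121.0/24
79 hosts -> /25 (126 usable): 192.168.122.0/25
Allocation: 192.168.120.0/24 (179 hosts, 254 usable); 192.168.121.0/24 (178 hosts, 254 usable); 192.168.122.0/25 (79 hosts, 126 usable)


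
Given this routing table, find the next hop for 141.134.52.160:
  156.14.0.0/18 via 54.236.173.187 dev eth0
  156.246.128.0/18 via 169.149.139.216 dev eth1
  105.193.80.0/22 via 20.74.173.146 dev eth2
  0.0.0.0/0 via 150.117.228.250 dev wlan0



Longest prefix match for 141.134.52.160:
  /18 156.14.0.0: no
  /18 156.246.128.0: no
  /22 105.193.80.0: no
  /0 0.0.0.0: MATCH
Selected: next-hop 150.117.228.250 via wlan0 (matched /0)


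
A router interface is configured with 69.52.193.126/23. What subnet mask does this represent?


/23 means 23 network bits, 9 host bits
Binary: 11111111111111111111111000000000
Mask: 255.255.254.0


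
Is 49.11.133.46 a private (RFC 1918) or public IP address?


RFC 1918 private ranges:
  10.0.0.0/8 (10.0.0.0 - 10.255.255.255)
  172.16.0.0/12 (172.16.0.0 - 172.31.255.255)
  192.168.0.0/16 (192.168.0.0 - 192.168.255.255)
Public (not in any RFC 1918 range)


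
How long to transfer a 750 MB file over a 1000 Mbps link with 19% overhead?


Effective throughput = 1000 * (1 - 19/100) = 810 Mbps
File size in Mb = 750 * 8 = 6000 Mb
Time = 6000 / 810
Time = 7.4074 seconds


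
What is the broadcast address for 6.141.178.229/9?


Network: 6.128.0.0/9
Host bits = 23
Set all host bits to 1:
Broadcast: 6.255.255.255


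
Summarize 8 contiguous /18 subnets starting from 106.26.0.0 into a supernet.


Original prefix: /18
Number of subnets: 8 = 2^3
New prefix = 18 - 3 = 15
Supernet: 106.26.0.0/15


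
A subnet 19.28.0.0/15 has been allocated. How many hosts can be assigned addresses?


Host bits = 32 - 15 = 17
Total addresses = 2^17 = 131072
Usable = total - 2 (network and broadcast)
Usable hosts: 131070


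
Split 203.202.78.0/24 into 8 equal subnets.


New prefix = 24 + 3 = 27
Each subnet has 32 addresses
  203.202.78.0/27
  203.202.78.32/27
  203.202.78.64/27
  203.202.78.96/27
  203.202.78.128/27
  203.202.78.160/27
  203.202.78.192/27
  203.202.78.224/27
Subnets: 203.202.78.0/27, 203.202.78.32/27, 203.202.78.64/27, 203.202.78.96/27, 203.202.78.128/27, 203.202.78.160/27, 203.202.78.192/27, 203.202.78.224/27


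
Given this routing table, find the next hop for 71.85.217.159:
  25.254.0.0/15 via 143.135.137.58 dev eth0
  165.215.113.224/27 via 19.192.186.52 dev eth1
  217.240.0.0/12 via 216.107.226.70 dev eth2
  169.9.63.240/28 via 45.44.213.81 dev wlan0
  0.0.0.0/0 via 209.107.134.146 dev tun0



Longest prefix match for 71.85.217.159:
  /15 25.254.0.0: no
  /27 165.215.113.224: no
  /12 217.240.0.0: no
  /28 169.9.63.240: no
  /0 0.0.0.0: MATCH
Selected: next-hop 209.107.134.146 via tun0 (matched /0)


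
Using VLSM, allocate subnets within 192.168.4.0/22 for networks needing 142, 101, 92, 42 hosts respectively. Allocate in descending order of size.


142 hosts -> /24 (254 usable): 192.168.4.0/24
101 hosts -> /25 (126 usable): 192.168.5.0/25
92 hosts -> /25 (126 usable): 192.168.5.128/25
42 hosts -> /26 (62 usable): 192.168.6.0/26
Allocation: 192.168.4.0/24 (142 hosts, 254 usable); 192.168.5.0/25 (101 hosts, 126 usable); 192.168.5.128/25 (92 hosts, 126 usable); 192.168.6.0/26 (42 hosts, 62 usable)


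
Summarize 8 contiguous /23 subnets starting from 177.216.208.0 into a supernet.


Original prefix: /23
Number of subnets: 8 = 2^3
New prefix = 23 - 3 = 20
Supernet: 177.216.208.0/20


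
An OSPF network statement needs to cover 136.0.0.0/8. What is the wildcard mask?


Subnet mask: 255.0.0.0
Wildcard = 255.255.255.255 - subnet mask
255 - 255 = 0
255 - 0 = 255
255 - 0 = 255
255 - 0 = 255
Wildcard: 0.255.255.255


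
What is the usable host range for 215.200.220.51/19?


Network: 215.200.192.0
Broadcast: 215.200.223.255
First usable = network + 1
Last usable = broadcast - 1
Range: 215.200.192.1 to 215.200.223.254


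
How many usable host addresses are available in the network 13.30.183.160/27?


Host bits = 32 - 27 = 5
Total addresses = 2^5 = 32
Usable = total - 2 (network and broadcast)
Usable hosts: 30


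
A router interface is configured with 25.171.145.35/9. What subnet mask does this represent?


/9 means 9 network bits, 23 host bits
Binary: 11111111100000000000000000000000
Mask: 255.128.0.0


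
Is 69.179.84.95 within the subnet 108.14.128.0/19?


Subnet network: 108.14.128.0
Test IP AND mask: 69.179.64.0
No, 69.179.84.95 is not in 108.14.128.0/19


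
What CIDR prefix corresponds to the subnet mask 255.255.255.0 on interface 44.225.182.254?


Binary: 11111111.11111111.11111111.00000000
Count leading 1s
Prefix: /24


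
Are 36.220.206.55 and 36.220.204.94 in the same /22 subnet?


Mask: 255.255.252.0
36.220.206.55 AND mask = 36.220.204.0
36.220.204.94 AND mask = 36.220.204.0
Yes, same subnet (36.220.204.0)


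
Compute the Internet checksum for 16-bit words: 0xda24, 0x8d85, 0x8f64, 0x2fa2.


Sum all words (with carry folding):
+ 0xda24 = 0xda24
+ 0x8d85 = 0x67aa
+ 0x8f64 = 0xf70e
+ 0x2fa2 = 0x26b1
One's complement: ~0x26b1
Checksum = 0xd94e


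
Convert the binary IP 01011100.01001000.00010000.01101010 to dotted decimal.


01011100 = 92
01001000 = 72
00010000 = 16
01101010 = 106
IP: 92.72.16.106


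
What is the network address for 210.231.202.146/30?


IP:   11010010.11100111.11001010.10010010
Mask: 11111111.11111111.11111111.11111100
AND operation:
Net:  11010010.11100111.11001010.10010000
Network: 210.231.202.144/30


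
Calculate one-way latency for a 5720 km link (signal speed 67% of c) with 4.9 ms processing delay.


Speed = 0.67 * 3e5 km/s = 201000 km/s
Propagation delay = 5720 / 201000 = 0.0285 s = 28.4577 ms
Processing delay = 4.9 ms
Total one-way latency = 33.3577 ms


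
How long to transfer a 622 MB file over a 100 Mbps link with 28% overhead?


Effective throughput = 100 * (1 - 28/100) = 72 Mbps
File size in Mb = 622 * 8 = 4976 Mb
Time = 4976 / 72
Time = 69.1111 seconds


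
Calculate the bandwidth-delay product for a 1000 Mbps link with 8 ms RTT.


BDP = bandwidth * RTT
= 1000 Mbps * 8 ms
= 1000 * 1e6 * 8 / 1000 bits
= 8000000 bits
= 1000000 bytes
= 976.5625 KB
BDP = 8000000 bits (1000000 bytes)


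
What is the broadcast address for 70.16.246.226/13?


Network: 70.16.0.0/13
Host bits = 19
Set all host bits to 1:
Broadcast: 70.23.255.255


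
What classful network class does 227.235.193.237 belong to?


First octet: 227
Binary: 11100011
1110xxxx -> Class D (224-239)
Class D (multicast), default mask N/A


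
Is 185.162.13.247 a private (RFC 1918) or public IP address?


RFC 1918 private ranges:
  10.0.0.0/8 (10.0.0.0 - 10.255.255.255)
  172.16.0.0/12 (172.16.0.0 - 172.31.255.255)
  192.168.0.0/16 (192.168.0.0 - 192.168.255.255)
Public (not in any RFC 1918 range)


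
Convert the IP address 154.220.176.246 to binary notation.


154 = 10011010
220 = 11011100
176 = 10110000
246 = 11110110
Binary: 10011010.11011100.10110000.11110110


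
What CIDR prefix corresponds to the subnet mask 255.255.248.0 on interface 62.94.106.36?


Binary: 11111111.11111111.11111000.00000000
Count leading 1s
Prefix: /21


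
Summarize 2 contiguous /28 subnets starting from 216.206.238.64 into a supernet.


Original prefix: /28
Number of subnets: 2 = 2^1
New prefix = 28 - 1 = 27
Supernet: 216.206.238.64/27


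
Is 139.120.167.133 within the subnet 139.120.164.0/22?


Subnet network: 139.120.164.0
Test IP AND mask: 139.120.164.0
Yes, 139.120.167.133 is in 139.120.164.0/22


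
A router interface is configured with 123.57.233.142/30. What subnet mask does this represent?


/30 means 30 network bits, 2 host bits
Binary: 11111111111111111111111111111100
Mask: 255.255.255.252


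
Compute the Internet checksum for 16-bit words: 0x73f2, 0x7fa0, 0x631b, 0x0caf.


Sum all words (with carry folding):
+ 0x73f2 = 0x73f2
+ 0x7fa0 = 0xf392
+ 0x631b = 0x56ae
+ 0x0caf = 0x635d
One's complement: ~0x635d
Checksum = 0x9ca2


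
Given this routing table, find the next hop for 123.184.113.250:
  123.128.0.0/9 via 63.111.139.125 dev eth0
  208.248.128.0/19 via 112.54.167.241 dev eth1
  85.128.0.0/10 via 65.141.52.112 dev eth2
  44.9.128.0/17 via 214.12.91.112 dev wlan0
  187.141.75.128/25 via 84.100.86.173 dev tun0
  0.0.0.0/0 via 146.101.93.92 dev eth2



Longest prefix match for 123.184.113.250:
  /9 123.128.0.0: MATCH
  /19 208.248.128.0: no
  /10 85.128.0.0: no
  /17 44.9.128.0: no
  /25 187.141.75.128: no
  /0 0.0.0.0: MATCH
Selected: next-hop 63.111.139.125 via eth0 (matched /9)


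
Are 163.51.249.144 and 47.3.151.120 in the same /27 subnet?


Mask: 255.255.255.224
163.51.249.144 AND mask = 163.51.249.128
47.3.151.120 AND mask = 47.3.151.96
No, different subnets (163.51.249.128 vs 47.3.151.96)


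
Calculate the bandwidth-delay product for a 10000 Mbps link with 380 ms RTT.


BDP = bandwidth * RTT
= 10000 Mbps * 380 ms
= 10000 * 1e6 * 380 / 1000 bits
= 3800000000 bits
= 475000000 bytes
= 463867.1875 KB
BDP = 3800000000 bits (475000000 bytes)


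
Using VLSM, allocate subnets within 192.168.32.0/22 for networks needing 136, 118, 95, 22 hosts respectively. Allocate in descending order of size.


136 hosts -> /24 (254 usable): 192.168.32.0/24
118 hosts -> /25 (126 usable): 192.168.33.0/25
95 hosts -> /25 (126 usable): 192.168.33.128/25
22 hosts -> /27 (30 usable): 192.168.34.0/27
Allocation: 192.168.32.0/24 (136 hosts, 254 usable); 192.168.33.0/25 (118 hosts, 126 usable); 192.168.33.128/25 (95 hosts, 126 usable); 192.168.34.0/27 (22 hosts, 30 usable)


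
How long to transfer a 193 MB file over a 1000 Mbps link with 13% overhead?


Effective throughput = 1000 * (1 - 13/100) = 870 Mbps
File size in Mb = 193 * 8 = 1544 Mb
Time = 1544 / 870
Time = 1.7747 seconds


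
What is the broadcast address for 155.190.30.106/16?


Network: 155.190.0.0/16
Host bits = 16
Set all host bits to 1:
Broadcast: 155.190.255.255


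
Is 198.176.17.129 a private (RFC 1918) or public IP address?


RFC 1918 private ranges:
  10.0.0.0/8 (10.0.0.0 - 10.255.255.255)
  172.16.0.0/12 (172.16.0.0 - 172.31.255.255)
  192.168.0.0/16 (192.168.0.0 - 192.168.255.255)
Public (not in any RFC 1918 range)


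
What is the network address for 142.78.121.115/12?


IP:   10001110.01001110.01111001.01110011
Mask: 11111111.11110000.00000000.00000000
AND operation:
Net:  10001110.01000000.00000000.00000000
Network: 142.64.0.0/12


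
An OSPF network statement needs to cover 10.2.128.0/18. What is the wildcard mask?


Subnet mask: 255.255.192.0
Wildcard = 255.255.255.255 - subnet mask
255 - 255 = 0
255 - 255 = 0
255 - 192 = 63
255 - 0 = 255
Wildcard: 0.0.63.255


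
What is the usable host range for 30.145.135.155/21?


Network: 30.145.128.0
Broadcast: 30.145.135.255
First usable = network + 1
Last usable = broadcast - 1
Range: 30.145.128.1 to 30.145.135.254


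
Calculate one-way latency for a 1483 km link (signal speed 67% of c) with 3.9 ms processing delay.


Speed = 0.67 * 3e5 km/s = 201000 km/s
Propagation delay = 1483 / 201000 = 0.0074 s = 7.3781 ms
Processing delay = 3.9 ms
Total one-way latency = 11.2781 ms


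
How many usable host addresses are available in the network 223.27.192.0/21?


Host bits = 32 - 21 = 11
Total addresses = 2^11 = 2048
Usable = total - 2 (network and broadcast)
Usable hosts: 2046


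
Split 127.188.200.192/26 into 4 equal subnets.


New prefix = 26 + 2 = 28
Each subnet has 16 addresses
  127.188.200.192/28
  127.188.200.208/28
  127.188.200.224/28
  127.188.200.240/28
Subnets: 127.188.200.192/28, 127.188.200.208/28, 127.188.200.224/28, 127.188.200.240/28


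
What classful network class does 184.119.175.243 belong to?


First octet: 184
Binary: 10111000
10xxxxxx -> Class B (128-191)
Class B, default mask 255.255.0.0 (/16)


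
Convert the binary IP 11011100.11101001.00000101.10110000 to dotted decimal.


11011100 = 220
11101001 = 233
00000101 = 5
10110000 = 176
IP: 220.233.5.176


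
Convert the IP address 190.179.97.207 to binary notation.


190 = 10111110
179 = 10110011
97 = 01100001
207 = 11001111
Binary: 10111110.10110011.01100001.11001111


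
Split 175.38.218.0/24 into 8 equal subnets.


New prefix = 24 + 3 = 27
Each subnet has 32 addresses
  175.38.218.0/27
  175.38.218.32/27
  175.38.218.64/27
  175.38.218.96/27
  175.38.218.128/27
  175.38.218.160/27
  175.38.218.192/27
  175.38.218.224/27
Subnets: 175.38.218.0/27, 175.38.218.32/27, 175.38.218.64/27, 175.38.218.96/27, 175.38.218.128/27, 175.38.218.160/27, 175.38.218.192/27, 175.38.218.224/27


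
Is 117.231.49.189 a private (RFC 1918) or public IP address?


RFC 1918 private ranges:
  10.0.0.0/8 (10.0.0.0 - 10.255.255.255)
  172.16.0.0/12 (172.16.0.0 - 172.31.255.255)
  192.168.0.0/16 (192.168.0.0 - 192.168.255.255)
Public (not in any RFC 1918 range)


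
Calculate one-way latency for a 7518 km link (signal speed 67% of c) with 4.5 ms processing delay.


Speed = 0.67 * 3e5 km/s = 201000 km/s
Propagation delay = 7518 / 201000 = 0.0374 s = 37.403 ms
Processing delay = 4.5 ms
Total one-way latency = 41.903 ms


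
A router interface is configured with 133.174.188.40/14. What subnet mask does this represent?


/14 means 14 network bits, 18 host bits
Binary: 11111111111111000000000000000000
Mask: 255.252.0.0


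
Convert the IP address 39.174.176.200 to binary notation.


39 = 00100111
174 = 10101110
176 = 10110000
200 = 11001000
Binary: 00100111.10101110.10110000.11001000


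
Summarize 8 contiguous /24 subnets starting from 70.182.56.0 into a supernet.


Original prefix: /24
Number of subnets: 8 = 2^3
New prefix = 24 - 3 = 21
Supernet: 70.182.56.0/21


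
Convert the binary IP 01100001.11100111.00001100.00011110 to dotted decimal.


01100001 = 97
11100111 = 231
00001100 = 12
00011110 = 30
IP: 97.231.12.30


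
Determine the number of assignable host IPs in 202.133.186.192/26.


Host bits = 32 - 26 = 6
Total addresses = 2^6 = 64
Usable = total - 2 (network and broadcast)
Usable hosts: 62


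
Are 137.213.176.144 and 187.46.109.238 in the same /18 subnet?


Mask: 255.255.192.0
137.213.176.144 AND mask = 137.213.128.0
187.46.109.238 AND mask = 187.46.64.0
No, different subnets (137.213.128.0 vs 187.46.64.0)


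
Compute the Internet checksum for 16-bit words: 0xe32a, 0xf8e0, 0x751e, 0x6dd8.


Sum all words (with carry folding):
+ 0xe32a = 0xe32a
+ 0xf8e0 = 0xdc0b
+ 0x751e = 0x512a
+ 0x6dd8 = 0xbf02
One's complement: ~0xbf02
Checksum = 0x40fd


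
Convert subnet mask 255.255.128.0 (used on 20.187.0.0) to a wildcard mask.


Subnet mask: 255.255.128.0
Wildcard = 255.255.255.255 - subnet mask
255 - 255 = 0
255 - 255 = 0
255 - 128 = 127
255 - 0 = 255
Wildcard: 0.0.127.255


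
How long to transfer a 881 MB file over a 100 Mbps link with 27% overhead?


Effective throughput = 100 * (1 - 27/100) = 73 Mbps
File size in Mb = 881 * 8 = 7048 Mb
Time = 7048 / 73
Time = 96.5479 seconds


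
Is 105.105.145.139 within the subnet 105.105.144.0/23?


Subnet network: 105.105.144.0
Test IP AND mask: 105.105.144.0
Yes, 105.105.145.139 is in 105.105.144.0/23


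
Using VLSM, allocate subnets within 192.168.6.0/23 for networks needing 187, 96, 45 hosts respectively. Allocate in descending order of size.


187 hosts -> /24 (254 usable): 192.168.6.0/24
96 hosts -> /25 (126 usable): 192.168.7.0/25
45 hosts -> /26 (62 usable): 192.168.7.128/26
Allocation: 192.168.6.0/24 (187 hosts, 254 usable); 192.168.7.0/25 (96 hosts, 126 usable); 192.168.7.128/26 (45 hosts, 62 usable)


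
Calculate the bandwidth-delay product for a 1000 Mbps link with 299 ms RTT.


BDP = bandwidth * RTT
= 1000 Mbps * 299 ms
= 1000 * 1e6 * 299 / 1000 bits
= 299000000 bits
= 37375000 bytes
= 36499.0234 KB
BDP = 299000000 bits (37375000 bytes)


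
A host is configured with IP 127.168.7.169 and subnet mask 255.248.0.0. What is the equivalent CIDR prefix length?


Binary: 11111111.11111000.00000000.00000000
Count leading 1s
Prefix: /13


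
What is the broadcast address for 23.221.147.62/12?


Network: 23.208.0.0/12
Host bits = 20
Set all host bits to 1:
Broadcast: 23.223.255.255


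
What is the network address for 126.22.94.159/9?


IP:   01111110.00010110.01011110.10011111
Mask: 11111111.10000000.00000000.00000000
AND operation:
Net:  01111110.00000000.00000000.00000000
Network: 126.0.0.0/9


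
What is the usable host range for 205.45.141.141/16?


Network: 205.45.0.0
Broadcast: 205.45.255.255
First usable = network + 1
Last usable = broadcast - 1
Range: 205.45.0.1 to 205.45.255.254


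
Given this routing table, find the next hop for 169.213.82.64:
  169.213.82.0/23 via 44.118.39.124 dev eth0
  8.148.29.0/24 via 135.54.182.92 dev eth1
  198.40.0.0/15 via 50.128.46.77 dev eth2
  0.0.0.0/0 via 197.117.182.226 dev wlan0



Longest prefix match for 169.213.82.64:
  /23 169.213.82.0: MATCH
  /24 8.148.29.0: no
  /15 198.40.0.0: no
  /0 0.0.0.0: MATCH
Selected: next-hop 44.118.39.124 via eth0 (matched /23)


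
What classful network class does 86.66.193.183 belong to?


First octet: 86
Binary: 01010110
0xxxxxxx -> Class A (1-126)
Class A, default mask 255.0.0.0 (/8)


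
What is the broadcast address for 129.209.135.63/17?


Network: 129.209.128.0/17
Host bits = 15
Set all host bits to 1:
Broadcast: 129.209.255.255


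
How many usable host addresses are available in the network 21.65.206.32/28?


Host bits = 32 - 28 = 4
Total addresses = 2^4 = 16
Usable = total - 2 (network and broadcast)
Usable hosts: 14
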